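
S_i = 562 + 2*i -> [562, 564, 566, 568, 570]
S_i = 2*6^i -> [2, 12, 72, 432, 2592]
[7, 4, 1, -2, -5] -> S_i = 7 + -3*i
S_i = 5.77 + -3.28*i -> [5.77, 2.49, -0.79, -4.07, -7.35]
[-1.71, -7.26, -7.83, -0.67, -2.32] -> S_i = Random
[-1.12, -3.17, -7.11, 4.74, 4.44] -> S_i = Random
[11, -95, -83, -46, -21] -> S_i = Random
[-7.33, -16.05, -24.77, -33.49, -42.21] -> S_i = -7.33 + -8.72*i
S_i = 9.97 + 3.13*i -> [9.97, 13.1, 16.23, 19.36, 22.49]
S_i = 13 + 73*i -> [13, 86, 159, 232, 305]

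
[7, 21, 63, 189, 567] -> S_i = 7*3^i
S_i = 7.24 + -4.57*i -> [7.24, 2.67, -1.9, -6.47, -11.04]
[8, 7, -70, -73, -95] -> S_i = Random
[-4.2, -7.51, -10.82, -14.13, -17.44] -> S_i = -4.20 + -3.31*i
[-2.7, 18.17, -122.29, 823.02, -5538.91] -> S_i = -2.70*(-6.73)^i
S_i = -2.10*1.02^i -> [-2.1, -2.14, -2.18, -2.23, -2.27]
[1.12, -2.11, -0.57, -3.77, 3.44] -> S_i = Random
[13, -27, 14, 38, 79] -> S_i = Random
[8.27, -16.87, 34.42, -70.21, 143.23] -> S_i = 8.27*(-2.04)^i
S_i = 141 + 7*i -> [141, 148, 155, 162, 169]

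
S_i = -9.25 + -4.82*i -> [-9.25, -14.07, -18.89, -23.71, -28.53]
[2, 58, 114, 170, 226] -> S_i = 2 + 56*i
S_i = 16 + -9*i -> [16, 7, -2, -11, -20]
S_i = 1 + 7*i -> [1, 8, 15, 22, 29]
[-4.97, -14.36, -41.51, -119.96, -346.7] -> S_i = -4.97*2.89^i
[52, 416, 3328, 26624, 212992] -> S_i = 52*8^i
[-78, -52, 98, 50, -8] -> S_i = Random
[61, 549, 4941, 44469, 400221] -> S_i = 61*9^i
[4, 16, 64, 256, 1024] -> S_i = 4*4^i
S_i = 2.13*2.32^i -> [2.13, 4.94, 11.46, 26.6, 61.71]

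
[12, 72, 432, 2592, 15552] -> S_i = 12*6^i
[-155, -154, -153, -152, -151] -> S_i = -155 + 1*i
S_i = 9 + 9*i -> [9, 18, 27, 36, 45]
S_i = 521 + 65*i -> [521, 586, 651, 716, 781]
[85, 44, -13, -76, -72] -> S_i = Random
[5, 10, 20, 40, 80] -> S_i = 5*2^i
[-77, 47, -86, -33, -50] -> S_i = Random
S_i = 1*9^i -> [1, 9, 81, 729, 6561]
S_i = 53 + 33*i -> [53, 86, 119, 152, 185]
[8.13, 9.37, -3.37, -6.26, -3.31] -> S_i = Random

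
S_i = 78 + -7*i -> [78, 71, 64, 57, 50]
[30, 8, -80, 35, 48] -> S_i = Random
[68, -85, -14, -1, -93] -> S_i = Random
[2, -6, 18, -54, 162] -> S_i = 2*-3^i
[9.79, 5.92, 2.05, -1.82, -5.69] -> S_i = 9.79 + -3.87*i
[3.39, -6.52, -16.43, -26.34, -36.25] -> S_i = 3.39 + -9.91*i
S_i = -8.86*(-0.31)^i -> [-8.86, 2.75, -0.85, 0.26, -0.08]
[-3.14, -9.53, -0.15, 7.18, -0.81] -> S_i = Random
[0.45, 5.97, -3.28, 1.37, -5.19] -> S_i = Random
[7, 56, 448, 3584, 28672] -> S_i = 7*8^i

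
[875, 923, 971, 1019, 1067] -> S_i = 875 + 48*i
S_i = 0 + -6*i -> [0, -6, -12, -18, -24]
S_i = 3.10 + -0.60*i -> [3.1, 2.5, 1.9, 1.3, 0.7]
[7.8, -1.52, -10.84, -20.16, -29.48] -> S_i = 7.80 + -9.32*i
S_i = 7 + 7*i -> [7, 14, 21, 28, 35]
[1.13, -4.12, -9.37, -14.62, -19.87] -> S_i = 1.13 + -5.25*i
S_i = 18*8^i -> [18, 144, 1152, 9216, 73728]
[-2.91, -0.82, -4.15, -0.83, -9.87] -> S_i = Random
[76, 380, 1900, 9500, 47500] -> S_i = 76*5^i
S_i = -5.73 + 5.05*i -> [-5.73, -0.68, 4.37, 9.42, 14.47]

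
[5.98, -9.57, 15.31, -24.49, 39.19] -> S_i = 5.98*(-1.60)^i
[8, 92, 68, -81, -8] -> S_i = Random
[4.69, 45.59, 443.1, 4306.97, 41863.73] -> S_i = 4.69*9.72^i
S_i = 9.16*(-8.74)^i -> [9.16, -80.06, 699.71, -6115.47, 53449.2]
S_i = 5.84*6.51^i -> [5.84, 38.02, 247.5, 1611.22, 10489.07]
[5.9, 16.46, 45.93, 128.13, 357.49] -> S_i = 5.90*2.79^i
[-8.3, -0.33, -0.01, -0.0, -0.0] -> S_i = -8.30*0.04^i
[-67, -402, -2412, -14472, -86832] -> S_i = -67*6^i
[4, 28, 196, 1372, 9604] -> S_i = 4*7^i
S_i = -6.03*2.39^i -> [-6.03, -14.41, -34.44, -82.32, -196.75]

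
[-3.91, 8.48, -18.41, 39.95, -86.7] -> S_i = -3.91*(-2.17)^i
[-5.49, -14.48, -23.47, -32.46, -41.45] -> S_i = -5.49 + -8.99*i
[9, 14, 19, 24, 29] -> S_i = 9 + 5*i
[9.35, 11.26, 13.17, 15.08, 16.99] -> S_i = 9.35 + 1.91*i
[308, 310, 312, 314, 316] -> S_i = 308 + 2*i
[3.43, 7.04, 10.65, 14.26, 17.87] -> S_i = 3.43 + 3.61*i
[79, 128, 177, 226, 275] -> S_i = 79 + 49*i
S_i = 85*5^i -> [85, 425, 2125, 10625, 53125]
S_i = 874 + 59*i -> [874, 933, 992, 1051, 1110]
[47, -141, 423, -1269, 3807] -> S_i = 47*-3^i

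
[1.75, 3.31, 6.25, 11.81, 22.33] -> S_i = 1.75*1.89^i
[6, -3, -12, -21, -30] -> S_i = 6 + -9*i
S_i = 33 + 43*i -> [33, 76, 119, 162, 205]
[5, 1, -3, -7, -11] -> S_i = 5 + -4*i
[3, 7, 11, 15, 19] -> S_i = 3 + 4*i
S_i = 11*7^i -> [11, 77, 539, 3773, 26411]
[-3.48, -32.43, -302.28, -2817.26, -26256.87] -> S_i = -3.48*9.32^i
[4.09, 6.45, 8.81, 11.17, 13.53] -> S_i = 4.09 + 2.36*i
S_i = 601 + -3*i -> [601, 598, 595, 592, 589]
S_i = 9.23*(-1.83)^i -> [9.23, -16.89, 30.91, -56.57, 103.52]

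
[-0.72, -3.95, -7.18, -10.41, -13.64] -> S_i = -0.72 + -3.23*i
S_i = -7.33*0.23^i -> [-7.33, -1.69, -0.39, -0.09, -0.02]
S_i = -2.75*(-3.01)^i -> [-2.75, 8.28, -24.92, 74.99, -225.73]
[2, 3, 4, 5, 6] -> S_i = 2 + 1*i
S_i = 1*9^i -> [1, 9, 81, 729, 6561]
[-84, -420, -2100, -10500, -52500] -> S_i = -84*5^i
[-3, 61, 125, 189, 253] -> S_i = -3 + 64*i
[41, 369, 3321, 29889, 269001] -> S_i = 41*9^i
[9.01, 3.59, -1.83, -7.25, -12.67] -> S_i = 9.01 + -5.42*i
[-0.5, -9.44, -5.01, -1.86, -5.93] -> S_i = Random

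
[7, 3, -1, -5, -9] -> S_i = 7 + -4*i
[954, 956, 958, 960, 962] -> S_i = 954 + 2*i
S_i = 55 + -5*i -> [55, 50, 45, 40, 35]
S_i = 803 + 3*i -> [803, 806, 809, 812, 815]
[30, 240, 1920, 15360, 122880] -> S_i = 30*8^i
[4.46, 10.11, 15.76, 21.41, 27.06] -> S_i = 4.46 + 5.65*i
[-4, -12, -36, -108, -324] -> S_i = -4*3^i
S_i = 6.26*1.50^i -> [6.26, 9.39, 14.08, 21.13, 31.69]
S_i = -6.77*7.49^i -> [-6.77, -50.71, -379.8, -2844.68, -21306.69]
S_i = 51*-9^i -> [51, -459, 4131, -37179, 334611]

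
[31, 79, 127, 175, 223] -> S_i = 31 + 48*i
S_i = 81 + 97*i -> [81, 178, 275, 372, 469]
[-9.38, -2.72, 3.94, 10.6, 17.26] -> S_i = -9.38 + 6.66*i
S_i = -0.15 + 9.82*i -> [-0.15, 9.67, 19.49, 29.31, 39.13]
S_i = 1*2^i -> [1, 2, 4, 8, 16]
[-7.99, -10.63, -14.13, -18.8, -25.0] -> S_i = -7.99*1.33^i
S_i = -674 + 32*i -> [-674, -642, -610, -578, -546]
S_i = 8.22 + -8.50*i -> [8.22, -0.28, -8.78, -17.28, -25.78]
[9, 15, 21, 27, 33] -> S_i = 9 + 6*i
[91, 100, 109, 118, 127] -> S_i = 91 + 9*i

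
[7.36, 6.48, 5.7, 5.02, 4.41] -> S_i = 7.36*0.88^i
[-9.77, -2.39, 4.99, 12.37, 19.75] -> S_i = -9.77 + 7.38*i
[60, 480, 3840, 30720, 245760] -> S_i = 60*8^i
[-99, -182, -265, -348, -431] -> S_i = -99 + -83*i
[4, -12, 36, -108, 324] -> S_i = 4*-3^i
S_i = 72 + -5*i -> [72, 67, 62, 57, 52]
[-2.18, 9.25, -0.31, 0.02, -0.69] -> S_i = Random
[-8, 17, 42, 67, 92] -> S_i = -8 + 25*i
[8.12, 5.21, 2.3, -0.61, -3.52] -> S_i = 8.12 + -2.91*i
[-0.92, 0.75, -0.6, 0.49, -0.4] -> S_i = -0.92*(-0.81)^i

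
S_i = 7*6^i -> [7, 42, 252, 1512, 9072]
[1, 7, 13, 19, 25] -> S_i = 1 + 6*i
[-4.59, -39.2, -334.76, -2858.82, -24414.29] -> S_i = -4.59*8.54^i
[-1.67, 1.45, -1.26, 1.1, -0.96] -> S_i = -1.67*(-0.87)^i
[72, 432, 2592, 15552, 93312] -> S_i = 72*6^i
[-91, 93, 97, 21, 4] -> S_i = Random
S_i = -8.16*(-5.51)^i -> [-8.16, 44.96, -247.74, 1365.04, -7521.36]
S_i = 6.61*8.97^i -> [6.61, 59.29, 531.85, 4770.66, 42792.85]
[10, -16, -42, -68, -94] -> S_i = 10 + -26*i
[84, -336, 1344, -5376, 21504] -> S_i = 84*-4^i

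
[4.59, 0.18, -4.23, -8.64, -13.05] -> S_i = 4.59 + -4.41*i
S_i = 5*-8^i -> [5, -40, 320, -2560, 20480]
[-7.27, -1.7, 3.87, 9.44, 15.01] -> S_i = -7.27 + 5.57*i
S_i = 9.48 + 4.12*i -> [9.48, 13.6, 17.72, 21.84, 25.96]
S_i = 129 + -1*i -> [129, 128, 127, 126, 125]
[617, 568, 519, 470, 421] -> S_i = 617 + -49*i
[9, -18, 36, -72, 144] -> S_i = 9*-2^i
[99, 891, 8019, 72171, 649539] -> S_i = 99*9^i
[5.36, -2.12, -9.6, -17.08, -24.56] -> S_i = 5.36 + -7.48*i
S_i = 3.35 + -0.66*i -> [3.35, 2.69, 2.03, 1.37, 0.71]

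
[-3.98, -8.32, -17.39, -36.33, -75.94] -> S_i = -3.98*2.09^i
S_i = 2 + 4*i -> [2, 6, 10, 14, 18]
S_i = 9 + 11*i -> [9, 20, 31, 42, 53]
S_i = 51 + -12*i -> [51, 39, 27, 15, 3]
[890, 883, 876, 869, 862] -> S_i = 890 + -7*i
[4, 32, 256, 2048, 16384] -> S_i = 4*8^i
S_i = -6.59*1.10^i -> [-6.59, -7.25, -7.97, -8.77, -9.65]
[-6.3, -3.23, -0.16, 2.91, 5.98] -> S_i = -6.30 + 3.07*i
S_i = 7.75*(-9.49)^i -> [7.75, -73.55, 697.97, -6623.7, 62858.87]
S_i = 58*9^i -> [58, 522, 4698, 42282, 380538]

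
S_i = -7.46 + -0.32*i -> [-7.46, -7.78, -8.1, -8.42, -8.74]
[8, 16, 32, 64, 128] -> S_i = 8*2^i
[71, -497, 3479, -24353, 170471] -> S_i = 71*-7^i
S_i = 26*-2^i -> [26, -52, 104, -208, 416]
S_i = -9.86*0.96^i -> [-9.86, -9.47, -9.09, -8.72, -8.37]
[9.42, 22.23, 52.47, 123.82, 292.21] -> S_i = 9.42*2.36^i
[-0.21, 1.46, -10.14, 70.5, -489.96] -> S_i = -0.21*(-6.95)^i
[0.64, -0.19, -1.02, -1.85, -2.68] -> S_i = 0.64 + -0.83*i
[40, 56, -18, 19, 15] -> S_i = Random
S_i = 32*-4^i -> [32, -128, 512, -2048, 8192]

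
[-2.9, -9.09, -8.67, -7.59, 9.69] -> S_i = Random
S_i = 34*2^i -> [34, 68, 136, 272, 544]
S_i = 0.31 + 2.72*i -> [0.31, 3.03, 5.75, 8.47, 11.19]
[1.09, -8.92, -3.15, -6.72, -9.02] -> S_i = Random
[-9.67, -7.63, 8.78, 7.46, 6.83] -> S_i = Random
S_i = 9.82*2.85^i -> [9.82, 27.99, 79.76, 227.32, 647.87]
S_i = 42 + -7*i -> [42, 35, 28, 21, 14]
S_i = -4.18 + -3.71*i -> [-4.18, -7.89, -11.6, -15.31, -19.02]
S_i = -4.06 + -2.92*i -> [-4.06, -6.98, -9.9, -12.82, -15.74]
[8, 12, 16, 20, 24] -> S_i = 8 + 4*i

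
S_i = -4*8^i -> [-4, -32, -256, -2048, -16384]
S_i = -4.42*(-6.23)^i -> [-4.42, 27.54, -171.55, 1068.78, -6658.47]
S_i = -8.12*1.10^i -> [-8.12, -8.93, -9.83, -10.81, -11.89]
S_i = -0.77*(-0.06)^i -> [-0.77, 0.05, -0.0, 0.0, -0.0]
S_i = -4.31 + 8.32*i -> [-4.31, 4.01, 12.33, 20.65, 28.97]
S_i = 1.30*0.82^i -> [1.3, 1.07, 0.87, 0.72, 0.59]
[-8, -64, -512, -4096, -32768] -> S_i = -8*8^i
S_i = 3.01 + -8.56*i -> [3.01, -5.55, -14.11, -22.67, -31.23]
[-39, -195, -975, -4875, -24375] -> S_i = -39*5^i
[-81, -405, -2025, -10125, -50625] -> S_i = -81*5^i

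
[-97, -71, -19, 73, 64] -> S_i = Random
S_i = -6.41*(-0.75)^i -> [-6.41, 4.81, -3.61, 2.7, -2.03]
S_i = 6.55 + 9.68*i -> [6.55, 16.23, 25.91, 35.59, 45.27]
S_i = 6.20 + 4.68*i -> [6.2, 10.88, 15.56, 20.24, 24.92]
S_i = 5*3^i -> [5, 15, 45, 135, 405]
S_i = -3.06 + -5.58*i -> [-3.06, -8.64, -14.22, -19.8, -25.38]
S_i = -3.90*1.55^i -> [-3.9, -6.04, -9.37, -14.52, -22.51]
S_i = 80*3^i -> [80, 240, 720, 2160, 6480]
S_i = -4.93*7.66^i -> [-4.93, -37.76, -289.27, -2215.81, -16973.13]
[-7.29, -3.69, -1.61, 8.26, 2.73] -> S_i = Random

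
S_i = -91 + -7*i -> [-91, -98, -105, -112, -119]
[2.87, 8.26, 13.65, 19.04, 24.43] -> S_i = 2.87 + 5.39*i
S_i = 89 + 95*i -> [89, 184, 279, 374, 469]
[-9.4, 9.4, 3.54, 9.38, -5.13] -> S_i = Random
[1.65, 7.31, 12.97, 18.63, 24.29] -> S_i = 1.65 + 5.66*i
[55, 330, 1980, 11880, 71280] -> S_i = 55*6^i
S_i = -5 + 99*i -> [-5, 94, 193, 292, 391]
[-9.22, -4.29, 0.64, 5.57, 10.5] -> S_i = -9.22 + 4.93*i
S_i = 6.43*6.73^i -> [6.43, 43.27, 291.23, 1960.0, 13190.8]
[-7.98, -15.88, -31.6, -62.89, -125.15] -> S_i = -7.98*1.99^i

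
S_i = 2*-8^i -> [2, -16, 128, -1024, 8192]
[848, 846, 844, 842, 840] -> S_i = 848 + -2*i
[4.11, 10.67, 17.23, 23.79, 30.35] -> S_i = 4.11 + 6.56*i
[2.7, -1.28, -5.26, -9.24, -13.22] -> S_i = 2.70 + -3.98*i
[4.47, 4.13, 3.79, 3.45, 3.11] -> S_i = 4.47 + -0.34*i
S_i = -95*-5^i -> [-95, 475, -2375, 11875, -59375]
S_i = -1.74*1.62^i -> [-1.74, -2.82, -4.57, -7.4, -11.98]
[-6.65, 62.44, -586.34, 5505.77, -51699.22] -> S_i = -6.65*(-9.39)^i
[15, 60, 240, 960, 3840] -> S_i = 15*4^i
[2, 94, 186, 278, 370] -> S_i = 2 + 92*i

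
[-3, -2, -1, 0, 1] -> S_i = -3 + 1*i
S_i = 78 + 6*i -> [78, 84, 90, 96, 102]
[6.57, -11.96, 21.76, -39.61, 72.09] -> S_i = 6.57*(-1.82)^i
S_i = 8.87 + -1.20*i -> [8.87, 7.67, 6.47, 5.27, 4.07]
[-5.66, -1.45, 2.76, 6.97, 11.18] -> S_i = -5.66 + 4.21*i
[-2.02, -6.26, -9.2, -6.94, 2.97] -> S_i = Random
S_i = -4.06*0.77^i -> [-4.06, -3.13, -2.41, -1.85, -1.43]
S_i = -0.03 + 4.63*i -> [-0.03, 4.6, 9.23, 13.86, 18.49]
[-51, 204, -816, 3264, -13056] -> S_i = -51*-4^i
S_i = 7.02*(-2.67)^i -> [7.02, -18.74, 50.04, -133.62, 356.76]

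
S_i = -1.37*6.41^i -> [-1.37, -8.78, -56.29, -360.82, -2312.88]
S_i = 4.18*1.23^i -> [4.18, 5.14, 6.32, 7.78, 9.57]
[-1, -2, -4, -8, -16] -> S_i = -1*2^i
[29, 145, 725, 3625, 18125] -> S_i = 29*5^i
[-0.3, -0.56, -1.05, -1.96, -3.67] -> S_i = -0.30*1.87^i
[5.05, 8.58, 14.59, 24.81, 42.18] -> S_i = 5.05*1.70^i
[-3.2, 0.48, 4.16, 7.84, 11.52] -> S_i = -3.20 + 3.68*i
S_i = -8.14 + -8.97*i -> [-8.14, -17.11, -26.08, -35.05, -44.02]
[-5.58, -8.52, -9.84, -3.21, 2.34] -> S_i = Random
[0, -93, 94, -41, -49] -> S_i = Random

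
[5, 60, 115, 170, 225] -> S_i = 5 + 55*i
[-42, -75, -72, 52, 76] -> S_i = Random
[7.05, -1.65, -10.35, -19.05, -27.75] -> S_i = 7.05 + -8.70*i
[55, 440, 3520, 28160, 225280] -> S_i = 55*8^i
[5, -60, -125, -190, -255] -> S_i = 5 + -65*i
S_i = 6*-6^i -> [6, -36, 216, -1296, 7776]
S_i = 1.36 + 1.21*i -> [1.36, 2.57, 3.78, 4.99, 6.2]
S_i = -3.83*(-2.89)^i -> [-3.83, 11.07, -31.99, 92.45, -267.17]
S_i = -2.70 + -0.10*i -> [-2.7, -2.8, -2.9, -3.0, -3.1]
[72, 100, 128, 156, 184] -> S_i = 72 + 28*i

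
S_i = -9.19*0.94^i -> [-9.19, -8.64, -8.12, -7.63, -7.18]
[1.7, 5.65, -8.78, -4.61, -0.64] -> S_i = Random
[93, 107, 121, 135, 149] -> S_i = 93 + 14*i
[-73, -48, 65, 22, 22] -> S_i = Random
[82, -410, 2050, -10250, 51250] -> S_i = 82*-5^i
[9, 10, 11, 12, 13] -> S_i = 9 + 1*i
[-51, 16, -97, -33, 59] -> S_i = Random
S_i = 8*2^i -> [8, 16, 32, 64, 128]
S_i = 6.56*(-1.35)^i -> [6.56, -8.86, 11.96, -16.14, 21.79]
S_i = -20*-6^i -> [-20, 120, -720, 4320, -25920]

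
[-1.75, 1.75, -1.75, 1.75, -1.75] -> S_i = -1.75*(-1.00)^i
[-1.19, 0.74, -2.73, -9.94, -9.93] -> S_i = Random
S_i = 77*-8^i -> [77, -616, 4928, -39424, 315392]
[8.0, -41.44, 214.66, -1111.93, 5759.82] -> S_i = 8.00*(-5.18)^i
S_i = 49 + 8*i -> [49, 57, 65, 73, 81]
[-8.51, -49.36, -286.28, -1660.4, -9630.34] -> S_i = -8.51*5.80^i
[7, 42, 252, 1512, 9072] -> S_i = 7*6^i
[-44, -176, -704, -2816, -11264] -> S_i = -44*4^i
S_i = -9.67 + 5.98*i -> [-9.67, -3.69, 2.29, 8.27, 14.25]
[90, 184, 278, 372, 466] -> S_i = 90 + 94*i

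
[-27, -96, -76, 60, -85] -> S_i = Random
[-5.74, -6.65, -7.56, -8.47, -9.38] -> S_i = -5.74 + -0.91*i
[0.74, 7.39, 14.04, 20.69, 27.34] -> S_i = 0.74 + 6.65*i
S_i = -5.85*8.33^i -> [-5.85, -48.73, -405.93, -3381.36, -28166.69]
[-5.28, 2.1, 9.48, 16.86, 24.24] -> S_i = -5.28 + 7.38*i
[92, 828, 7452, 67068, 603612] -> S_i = 92*9^i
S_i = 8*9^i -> [8, 72, 648, 5832, 52488]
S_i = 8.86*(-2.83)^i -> [8.86, -25.07, 70.96, -200.81, 568.3]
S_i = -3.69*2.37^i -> [-3.69, -8.75, -20.73, -49.12, -116.42]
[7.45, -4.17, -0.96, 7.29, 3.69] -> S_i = Random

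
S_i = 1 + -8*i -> [1, -7, -15, -23, -31]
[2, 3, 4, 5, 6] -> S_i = 2 + 1*i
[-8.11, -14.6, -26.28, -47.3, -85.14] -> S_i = -8.11*1.80^i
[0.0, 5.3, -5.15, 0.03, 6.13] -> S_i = Random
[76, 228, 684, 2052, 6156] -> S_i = 76*3^i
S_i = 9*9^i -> [9, 81, 729, 6561, 59049]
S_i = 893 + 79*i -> [893, 972, 1051, 1130, 1209]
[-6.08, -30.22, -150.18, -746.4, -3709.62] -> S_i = -6.08*4.97^i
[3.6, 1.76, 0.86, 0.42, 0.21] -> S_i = 3.60*0.49^i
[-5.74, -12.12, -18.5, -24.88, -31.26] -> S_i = -5.74 + -6.38*i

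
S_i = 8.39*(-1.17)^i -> [8.39, -9.82, 11.49, -13.44, 15.72]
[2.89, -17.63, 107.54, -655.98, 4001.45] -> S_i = 2.89*(-6.10)^i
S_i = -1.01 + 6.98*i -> [-1.01, 5.97, 12.95, 19.93, 26.91]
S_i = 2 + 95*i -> [2, 97, 192, 287, 382]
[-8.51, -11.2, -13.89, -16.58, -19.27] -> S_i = -8.51 + -2.69*i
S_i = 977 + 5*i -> [977, 982, 987, 992, 997]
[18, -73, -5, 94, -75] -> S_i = Random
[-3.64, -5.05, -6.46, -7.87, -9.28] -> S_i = -3.64 + -1.41*i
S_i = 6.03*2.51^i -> [6.03, 15.14, 37.99, 95.35, 239.34]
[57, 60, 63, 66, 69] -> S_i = 57 + 3*i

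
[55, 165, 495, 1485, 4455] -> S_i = 55*3^i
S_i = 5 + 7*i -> [5, 12, 19, 26, 33]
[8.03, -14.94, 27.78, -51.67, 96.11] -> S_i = 8.03*(-1.86)^i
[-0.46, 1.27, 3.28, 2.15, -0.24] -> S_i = Random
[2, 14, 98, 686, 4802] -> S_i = 2*7^i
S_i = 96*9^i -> [96, 864, 7776, 69984, 629856]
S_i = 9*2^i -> [9, 18, 36, 72, 144]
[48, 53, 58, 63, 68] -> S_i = 48 + 5*i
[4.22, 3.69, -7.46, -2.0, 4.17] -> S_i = Random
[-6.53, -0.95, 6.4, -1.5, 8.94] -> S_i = Random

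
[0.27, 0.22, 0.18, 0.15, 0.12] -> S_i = 0.27*0.82^i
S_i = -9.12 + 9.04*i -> [-9.12, -0.08, 8.96, 18.0, 27.04]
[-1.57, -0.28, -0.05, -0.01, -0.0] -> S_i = -1.57*0.18^i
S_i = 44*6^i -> [44, 264, 1584, 9504, 57024]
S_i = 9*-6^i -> [9, -54, 324, -1944, 11664]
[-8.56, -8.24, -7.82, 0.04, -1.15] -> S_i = Random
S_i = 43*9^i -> [43, 387, 3483, 31347, 282123]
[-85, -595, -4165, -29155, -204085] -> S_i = -85*7^i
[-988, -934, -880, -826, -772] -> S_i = -988 + 54*i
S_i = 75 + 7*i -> [75, 82, 89, 96, 103]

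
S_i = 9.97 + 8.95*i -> [9.97, 18.92, 27.87, 36.82, 45.77]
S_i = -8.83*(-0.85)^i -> [-8.83, 7.51, -6.38, 5.42, -4.61]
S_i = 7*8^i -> [7, 56, 448, 3584, 28672]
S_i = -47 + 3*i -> [-47, -44, -41, -38, -35]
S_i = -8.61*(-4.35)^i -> [-8.61, 37.45, -162.92, 708.71, -3082.91]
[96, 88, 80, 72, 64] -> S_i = 96 + -8*i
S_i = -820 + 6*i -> [-820, -814, -808, -802, -796]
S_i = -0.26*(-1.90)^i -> [-0.26, 0.49, -0.94, 1.78, -3.39]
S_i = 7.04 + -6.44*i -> [7.04, 0.6, -5.84, -12.28, -18.72]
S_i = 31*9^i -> [31, 279, 2511, 22599, 203391]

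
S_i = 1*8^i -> [1, 8, 64, 512, 4096]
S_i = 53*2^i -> [53, 106, 212, 424, 848]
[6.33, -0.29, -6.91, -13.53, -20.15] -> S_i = 6.33 + -6.62*i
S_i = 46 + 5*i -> [46, 51, 56, 61, 66]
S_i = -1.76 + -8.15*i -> [-1.76, -9.91, -18.06, -26.21, -34.36]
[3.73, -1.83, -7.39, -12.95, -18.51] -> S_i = 3.73 + -5.56*i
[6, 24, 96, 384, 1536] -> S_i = 6*4^i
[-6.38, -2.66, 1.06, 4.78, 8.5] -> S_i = -6.38 + 3.72*i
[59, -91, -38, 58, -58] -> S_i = Random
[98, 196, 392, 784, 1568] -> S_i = 98*2^i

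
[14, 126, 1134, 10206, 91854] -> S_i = 14*9^i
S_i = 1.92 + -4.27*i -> [1.92, -2.35, -6.62, -10.89, -15.16]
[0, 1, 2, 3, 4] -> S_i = 0 + 1*i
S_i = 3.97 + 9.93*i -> [3.97, 13.9, 23.83, 33.76, 43.69]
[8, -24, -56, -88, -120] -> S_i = 8 + -32*i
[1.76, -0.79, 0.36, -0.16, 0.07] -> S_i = 1.76*(-0.45)^i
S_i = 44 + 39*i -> [44, 83, 122, 161, 200]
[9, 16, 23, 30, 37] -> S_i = 9 + 7*i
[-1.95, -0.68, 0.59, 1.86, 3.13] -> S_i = -1.95 + 1.27*i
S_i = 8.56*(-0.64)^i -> [8.56, -5.48, 3.51, -2.24, 1.44]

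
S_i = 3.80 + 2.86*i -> [3.8, 6.66, 9.52, 12.38, 15.24]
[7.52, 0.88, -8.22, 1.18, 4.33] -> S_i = Random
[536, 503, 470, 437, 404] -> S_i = 536 + -33*i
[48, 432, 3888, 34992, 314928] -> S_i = 48*9^i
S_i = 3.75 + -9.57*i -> [3.75, -5.82, -15.39, -24.96, -34.53]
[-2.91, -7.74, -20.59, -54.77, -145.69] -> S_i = -2.91*2.66^i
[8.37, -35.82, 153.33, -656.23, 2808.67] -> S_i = 8.37*(-4.28)^i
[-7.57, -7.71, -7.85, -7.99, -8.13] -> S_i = -7.57 + -0.14*i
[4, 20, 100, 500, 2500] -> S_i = 4*5^i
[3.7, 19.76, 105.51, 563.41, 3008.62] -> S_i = 3.70*5.34^i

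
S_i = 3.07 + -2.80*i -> [3.07, 0.27, -2.53, -5.33, -8.13]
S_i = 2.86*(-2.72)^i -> [2.86, -7.78, 21.16, -57.55, 156.55]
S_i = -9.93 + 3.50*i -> [-9.93, -6.43, -2.93, 0.57, 4.07]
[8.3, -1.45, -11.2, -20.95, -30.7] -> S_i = 8.30 + -9.75*i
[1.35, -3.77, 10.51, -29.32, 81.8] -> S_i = 1.35*(-2.79)^i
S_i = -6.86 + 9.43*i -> [-6.86, 2.57, 12.0, 21.43, 30.86]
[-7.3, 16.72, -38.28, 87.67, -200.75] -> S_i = -7.30*(-2.29)^i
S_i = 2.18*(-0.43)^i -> [2.18, -0.94, 0.4, -0.17, 0.07]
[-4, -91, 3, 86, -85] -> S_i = Random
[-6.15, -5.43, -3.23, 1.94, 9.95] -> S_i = Random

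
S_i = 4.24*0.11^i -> [4.24, 0.47, 0.05, 0.01, 0.0]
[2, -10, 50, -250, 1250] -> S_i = 2*-5^i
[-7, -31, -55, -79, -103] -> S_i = -7 + -24*i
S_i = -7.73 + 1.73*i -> [-7.73, -6.0, -4.27, -2.54, -0.81]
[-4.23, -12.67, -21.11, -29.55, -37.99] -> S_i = -4.23 + -8.44*i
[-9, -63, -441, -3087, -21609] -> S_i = -9*7^i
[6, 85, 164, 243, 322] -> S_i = 6 + 79*i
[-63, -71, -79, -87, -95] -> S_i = -63 + -8*i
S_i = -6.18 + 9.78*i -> [-6.18, 3.6, 13.38, 23.16, 32.94]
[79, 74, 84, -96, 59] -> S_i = Random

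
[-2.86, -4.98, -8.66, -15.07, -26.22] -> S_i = -2.86*1.74^i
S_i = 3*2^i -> [3, 6, 12, 24, 48]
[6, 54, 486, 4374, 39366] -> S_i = 6*9^i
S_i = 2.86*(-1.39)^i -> [2.86, -3.98, 5.53, -7.68, 10.68]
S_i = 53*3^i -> [53, 159, 477, 1431, 4293]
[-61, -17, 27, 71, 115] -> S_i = -61 + 44*i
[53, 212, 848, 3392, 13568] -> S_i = 53*4^i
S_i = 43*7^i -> [43, 301, 2107, 14749, 103243]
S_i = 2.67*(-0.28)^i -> [2.67, -0.75, 0.21, -0.06, 0.02]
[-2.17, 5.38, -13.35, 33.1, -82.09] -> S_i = -2.17*(-2.48)^i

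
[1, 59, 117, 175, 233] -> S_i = 1 + 58*i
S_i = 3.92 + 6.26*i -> [3.92, 10.18, 16.44, 22.7, 28.96]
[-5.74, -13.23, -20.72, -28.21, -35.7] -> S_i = -5.74 + -7.49*i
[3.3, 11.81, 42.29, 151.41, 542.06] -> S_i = 3.30*3.58^i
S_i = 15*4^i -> [15, 60, 240, 960, 3840]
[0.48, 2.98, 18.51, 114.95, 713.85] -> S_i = 0.48*6.21^i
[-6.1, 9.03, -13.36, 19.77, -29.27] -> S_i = -6.10*(-1.48)^i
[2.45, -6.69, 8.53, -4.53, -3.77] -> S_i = Random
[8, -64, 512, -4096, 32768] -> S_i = 8*-8^i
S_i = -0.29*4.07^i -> [-0.29, -1.18, -4.8, -19.55, -79.57]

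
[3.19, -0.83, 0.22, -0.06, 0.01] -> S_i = 3.19*(-0.26)^i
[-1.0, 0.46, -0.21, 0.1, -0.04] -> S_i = -1.00*(-0.46)^i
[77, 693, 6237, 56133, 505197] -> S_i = 77*9^i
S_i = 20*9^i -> [20, 180, 1620, 14580, 131220]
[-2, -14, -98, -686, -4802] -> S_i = -2*7^i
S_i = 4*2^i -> [4, 8, 16, 32, 64]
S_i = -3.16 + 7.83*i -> [-3.16, 4.67, 12.5, 20.33, 28.16]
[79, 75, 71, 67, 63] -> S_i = 79 + -4*i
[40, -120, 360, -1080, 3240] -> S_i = 40*-3^i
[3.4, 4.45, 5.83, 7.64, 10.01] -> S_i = 3.40*1.31^i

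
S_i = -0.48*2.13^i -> [-0.48, -1.02, -2.18, -4.64, -9.88]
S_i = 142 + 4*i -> [142, 146, 150, 154, 158]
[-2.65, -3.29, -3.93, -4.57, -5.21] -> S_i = -2.65 + -0.64*i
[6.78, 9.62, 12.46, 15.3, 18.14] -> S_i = 6.78 + 2.84*i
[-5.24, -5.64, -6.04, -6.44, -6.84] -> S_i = -5.24 + -0.40*i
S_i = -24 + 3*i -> [-24, -21, -18, -15, -12]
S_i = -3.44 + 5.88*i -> [-3.44, 2.44, 8.32, 14.2, 20.08]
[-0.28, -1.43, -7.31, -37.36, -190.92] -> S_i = -0.28*5.11^i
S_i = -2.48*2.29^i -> [-2.48, -5.68, -13.01, -29.78, -68.2]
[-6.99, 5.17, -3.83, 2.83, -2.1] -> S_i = -6.99*(-0.74)^i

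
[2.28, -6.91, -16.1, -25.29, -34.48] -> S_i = 2.28 + -9.19*i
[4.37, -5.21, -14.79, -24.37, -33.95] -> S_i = 4.37 + -9.58*i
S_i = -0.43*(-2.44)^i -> [-0.43, 1.05, -2.56, 6.25, -15.24]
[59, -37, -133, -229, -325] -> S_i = 59 + -96*i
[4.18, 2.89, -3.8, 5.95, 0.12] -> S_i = Random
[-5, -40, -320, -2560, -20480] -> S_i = -5*8^i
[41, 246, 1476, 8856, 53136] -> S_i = 41*6^i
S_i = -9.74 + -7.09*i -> [-9.74, -16.83, -23.92, -31.01, -38.1]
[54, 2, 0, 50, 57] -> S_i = Random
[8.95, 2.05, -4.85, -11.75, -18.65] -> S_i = 8.95 + -6.90*i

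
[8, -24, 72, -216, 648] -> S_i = 8*-3^i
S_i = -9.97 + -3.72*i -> [-9.97, -13.69, -17.41, -21.13, -24.85]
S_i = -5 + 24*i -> [-5, 19, 43, 67, 91]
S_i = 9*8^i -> [9, 72, 576, 4608, 36864]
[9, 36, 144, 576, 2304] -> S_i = 9*4^i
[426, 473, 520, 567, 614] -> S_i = 426 + 47*i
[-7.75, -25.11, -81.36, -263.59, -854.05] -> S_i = -7.75*3.24^i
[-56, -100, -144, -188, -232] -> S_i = -56 + -44*i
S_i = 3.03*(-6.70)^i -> [3.03, -20.3, 136.02, -911.31, 6105.79]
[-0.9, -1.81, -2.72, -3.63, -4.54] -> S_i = -0.90 + -0.91*i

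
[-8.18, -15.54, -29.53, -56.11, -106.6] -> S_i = -8.18*1.90^i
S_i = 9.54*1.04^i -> [9.54, 9.92, 10.32, 10.73, 11.16]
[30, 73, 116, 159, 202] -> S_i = 30 + 43*i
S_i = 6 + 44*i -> [6, 50, 94, 138, 182]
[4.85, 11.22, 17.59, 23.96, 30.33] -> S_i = 4.85 + 6.37*i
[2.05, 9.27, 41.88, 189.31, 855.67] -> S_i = 2.05*4.52^i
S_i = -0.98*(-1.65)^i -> [-0.98, 1.62, -2.67, 4.4, -7.26]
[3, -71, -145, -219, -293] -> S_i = 3 + -74*i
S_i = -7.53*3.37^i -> [-7.53, -25.38, -85.52, -288.19, -971.21]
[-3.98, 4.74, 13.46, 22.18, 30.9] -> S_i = -3.98 + 8.72*i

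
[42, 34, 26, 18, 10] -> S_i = 42 + -8*i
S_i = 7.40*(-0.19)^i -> [7.4, -1.41, 0.27, -0.05, 0.01]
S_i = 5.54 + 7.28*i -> [5.54, 12.82, 20.1, 27.38, 34.66]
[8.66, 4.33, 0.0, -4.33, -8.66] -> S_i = 8.66 + -4.33*i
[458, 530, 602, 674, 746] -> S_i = 458 + 72*i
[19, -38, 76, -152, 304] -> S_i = 19*-2^i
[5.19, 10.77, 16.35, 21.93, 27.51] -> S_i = 5.19 + 5.58*i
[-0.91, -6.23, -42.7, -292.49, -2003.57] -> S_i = -0.91*6.85^i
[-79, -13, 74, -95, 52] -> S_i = Random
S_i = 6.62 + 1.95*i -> [6.62, 8.57, 10.52, 12.47, 14.42]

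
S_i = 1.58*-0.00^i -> [1.58, -0.0, 0.0, -0.0, 0.0]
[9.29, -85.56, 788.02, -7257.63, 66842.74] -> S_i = 9.29*(-9.21)^i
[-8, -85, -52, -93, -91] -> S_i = Random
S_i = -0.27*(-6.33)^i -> [-0.27, 1.71, -10.82, 68.48, -433.49]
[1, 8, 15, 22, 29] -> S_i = 1 + 7*i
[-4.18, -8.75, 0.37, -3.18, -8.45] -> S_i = Random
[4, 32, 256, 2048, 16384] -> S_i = 4*8^i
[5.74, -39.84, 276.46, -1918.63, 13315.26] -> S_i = 5.74*(-6.94)^i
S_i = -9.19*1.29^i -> [-9.19, -11.86, -15.29, -19.73, -25.45]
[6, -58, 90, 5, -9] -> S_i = Random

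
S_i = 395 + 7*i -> [395, 402, 409, 416, 423]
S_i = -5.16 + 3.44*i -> [-5.16, -1.72, 1.72, 5.16, 8.6]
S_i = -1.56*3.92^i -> [-1.56, -6.12, -23.97, -93.97, -368.36]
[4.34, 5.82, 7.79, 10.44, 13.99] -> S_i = 4.34*1.34^i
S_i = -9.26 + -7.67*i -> [-9.26, -16.93, -24.6, -32.27, -39.94]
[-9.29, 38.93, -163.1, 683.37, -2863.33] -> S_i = -9.29*(-4.19)^i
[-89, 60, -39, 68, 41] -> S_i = Random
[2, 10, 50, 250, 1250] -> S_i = 2*5^i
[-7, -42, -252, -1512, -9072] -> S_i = -7*6^i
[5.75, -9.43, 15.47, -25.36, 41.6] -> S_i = 5.75*(-1.64)^i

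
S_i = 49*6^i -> [49, 294, 1764, 10584, 63504]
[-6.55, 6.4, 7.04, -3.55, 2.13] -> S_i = Random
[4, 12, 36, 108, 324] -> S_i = 4*3^i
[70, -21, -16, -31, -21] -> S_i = Random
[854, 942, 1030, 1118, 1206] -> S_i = 854 + 88*i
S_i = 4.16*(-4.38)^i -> [4.16, -18.22, 79.81, -349.56, 1531.05]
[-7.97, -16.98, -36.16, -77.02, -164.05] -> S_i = -7.97*2.13^i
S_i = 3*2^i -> [3, 6, 12, 24, 48]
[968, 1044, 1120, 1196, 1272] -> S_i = 968 + 76*i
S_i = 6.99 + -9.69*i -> [6.99, -2.7, -12.39, -22.08, -31.77]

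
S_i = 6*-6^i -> [6, -36, 216, -1296, 7776]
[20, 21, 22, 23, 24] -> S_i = 20 + 1*i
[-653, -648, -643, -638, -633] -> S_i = -653 + 5*i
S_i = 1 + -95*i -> [1, -94, -189, -284, -379]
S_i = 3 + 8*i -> [3, 11, 19, 27, 35]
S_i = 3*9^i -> [3, 27, 243, 2187, 19683]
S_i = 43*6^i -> [43, 258, 1548, 9288, 55728]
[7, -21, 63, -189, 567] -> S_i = 7*-3^i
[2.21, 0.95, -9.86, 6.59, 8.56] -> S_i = Random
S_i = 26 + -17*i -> [26, 9, -8, -25, -42]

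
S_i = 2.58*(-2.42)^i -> [2.58, -6.24, 15.11, -36.57, 88.49]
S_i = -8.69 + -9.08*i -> [-8.69, -17.77, -26.85, -35.93, -45.01]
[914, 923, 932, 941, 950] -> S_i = 914 + 9*i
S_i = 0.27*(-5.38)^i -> [0.27, -1.45, 7.81, -42.04, 226.2]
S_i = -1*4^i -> [-1, -4, -16, -64, -256]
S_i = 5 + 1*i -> [5, 6, 7, 8, 9]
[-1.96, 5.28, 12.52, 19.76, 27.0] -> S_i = -1.96 + 7.24*i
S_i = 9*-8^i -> [9, -72, 576, -4608, 36864]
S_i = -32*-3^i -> [-32, 96, -288, 864, -2592]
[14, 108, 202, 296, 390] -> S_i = 14 + 94*i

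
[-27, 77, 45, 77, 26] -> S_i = Random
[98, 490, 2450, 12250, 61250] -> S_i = 98*5^i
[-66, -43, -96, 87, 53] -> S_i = Random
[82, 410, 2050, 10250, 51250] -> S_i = 82*5^i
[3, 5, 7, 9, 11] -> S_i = 3 + 2*i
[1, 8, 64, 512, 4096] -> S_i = 1*8^i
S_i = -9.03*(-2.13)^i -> [-9.03, 19.23, -40.97, 87.26, -185.87]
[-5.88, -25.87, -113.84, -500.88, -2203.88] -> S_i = -5.88*4.40^i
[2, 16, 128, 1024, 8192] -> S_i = 2*8^i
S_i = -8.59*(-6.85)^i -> [-8.59, 58.84, -403.06, 2760.99, -18912.78]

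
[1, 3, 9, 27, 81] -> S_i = 1*3^i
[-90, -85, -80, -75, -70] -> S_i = -90 + 5*i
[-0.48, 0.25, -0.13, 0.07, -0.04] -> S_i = -0.48*(-0.53)^i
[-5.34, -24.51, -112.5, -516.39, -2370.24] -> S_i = -5.34*4.59^i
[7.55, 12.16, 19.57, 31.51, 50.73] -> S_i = 7.55*1.61^i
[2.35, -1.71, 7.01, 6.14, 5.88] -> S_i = Random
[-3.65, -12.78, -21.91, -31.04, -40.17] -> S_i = -3.65 + -9.13*i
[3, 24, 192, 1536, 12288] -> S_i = 3*8^i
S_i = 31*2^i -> [31, 62, 124, 248, 496]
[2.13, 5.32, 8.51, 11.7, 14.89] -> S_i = 2.13 + 3.19*i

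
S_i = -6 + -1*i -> [-6, -7, -8, -9, -10]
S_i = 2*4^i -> [2, 8, 32, 128, 512]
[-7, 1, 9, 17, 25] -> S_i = -7 + 8*i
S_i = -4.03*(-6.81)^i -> [-4.03, 27.44, -186.9, 1272.76, -8667.49]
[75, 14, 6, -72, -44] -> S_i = Random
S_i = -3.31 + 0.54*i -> [-3.31, -2.77, -2.23, -1.69, -1.15]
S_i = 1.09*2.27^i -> [1.09, 2.47, 5.62, 12.75, 28.94]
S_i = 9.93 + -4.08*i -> [9.93, 5.85, 1.77, -2.31, -6.39]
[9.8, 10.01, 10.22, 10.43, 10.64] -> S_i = 9.80 + 0.21*i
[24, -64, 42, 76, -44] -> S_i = Random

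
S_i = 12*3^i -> [12, 36, 108, 324, 972]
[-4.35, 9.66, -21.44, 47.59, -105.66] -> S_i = -4.35*(-2.22)^i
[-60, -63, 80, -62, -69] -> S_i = Random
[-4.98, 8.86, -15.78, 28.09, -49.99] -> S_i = -4.98*(-1.78)^i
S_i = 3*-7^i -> [3, -21, 147, -1029, 7203]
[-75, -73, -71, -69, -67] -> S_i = -75 + 2*i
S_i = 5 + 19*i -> [5, 24, 43, 62, 81]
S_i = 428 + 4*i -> [428, 432, 436, 440, 444]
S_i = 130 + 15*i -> [130, 145, 160, 175, 190]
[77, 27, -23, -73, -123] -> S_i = 77 + -50*i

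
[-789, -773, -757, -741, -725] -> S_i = -789 + 16*i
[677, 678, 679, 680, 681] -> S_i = 677 + 1*i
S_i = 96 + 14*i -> [96, 110, 124, 138, 152]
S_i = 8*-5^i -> [8, -40, 200, -1000, 5000]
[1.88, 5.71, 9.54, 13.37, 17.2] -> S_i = 1.88 + 3.83*i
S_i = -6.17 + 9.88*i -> [-6.17, 3.71, 13.59, 23.47, 33.35]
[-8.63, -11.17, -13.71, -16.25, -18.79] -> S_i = -8.63 + -2.54*i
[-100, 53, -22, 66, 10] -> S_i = Random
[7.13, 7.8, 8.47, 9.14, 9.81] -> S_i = 7.13 + 0.67*i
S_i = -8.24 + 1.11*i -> [-8.24, -7.13, -6.02, -4.91, -3.8]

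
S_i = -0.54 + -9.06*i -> [-0.54, -9.6, -18.66, -27.72, -36.78]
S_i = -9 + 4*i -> [-9, -5, -1, 3, 7]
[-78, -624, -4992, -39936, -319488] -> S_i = -78*8^i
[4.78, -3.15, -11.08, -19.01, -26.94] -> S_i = 4.78 + -7.93*i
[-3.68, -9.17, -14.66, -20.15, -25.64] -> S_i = -3.68 + -5.49*i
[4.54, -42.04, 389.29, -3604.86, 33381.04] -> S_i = 4.54*(-9.26)^i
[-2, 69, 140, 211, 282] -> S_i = -2 + 71*i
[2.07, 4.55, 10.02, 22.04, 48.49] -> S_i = 2.07*2.20^i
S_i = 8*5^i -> [8, 40, 200, 1000, 5000]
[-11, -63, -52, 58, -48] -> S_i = Random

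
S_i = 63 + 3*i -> [63, 66, 69, 72, 75]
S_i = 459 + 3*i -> [459, 462, 465, 468, 471]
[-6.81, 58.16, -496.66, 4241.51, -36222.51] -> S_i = -6.81*(-8.54)^i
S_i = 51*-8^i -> [51, -408, 3264, -26112, 208896]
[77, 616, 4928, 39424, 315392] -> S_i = 77*8^i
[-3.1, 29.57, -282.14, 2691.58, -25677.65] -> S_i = -3.10*(-9.54)^i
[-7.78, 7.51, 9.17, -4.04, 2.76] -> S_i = Random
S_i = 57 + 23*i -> [57, 80, 103, 126, 149]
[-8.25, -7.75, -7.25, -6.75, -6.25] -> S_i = -8.25 + 0.50*i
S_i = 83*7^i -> [83, 581, 4067, 28469, 199283]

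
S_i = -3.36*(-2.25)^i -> [-3.36, 7.56, -17.01, 38.27, -86.11]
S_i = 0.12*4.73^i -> [0.12, 0.57, 2.68, 12.7, 60.07]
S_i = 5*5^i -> [5, 25, 125, 625, 3125]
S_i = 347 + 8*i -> [347, 355, 363, 371, 379]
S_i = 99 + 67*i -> [99, 166, 233, 300, 367]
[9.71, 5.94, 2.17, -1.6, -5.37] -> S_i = 9.71 + -3.77*i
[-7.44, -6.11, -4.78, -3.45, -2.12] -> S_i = -7.44 + 1.33*i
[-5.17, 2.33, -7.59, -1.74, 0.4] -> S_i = Random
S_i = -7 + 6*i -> [-7, -1, 5, 11, 17]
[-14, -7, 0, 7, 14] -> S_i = -14 + 7*i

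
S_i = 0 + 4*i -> [0, 4, 8, 12, 16]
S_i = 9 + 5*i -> [9, 14, 19, 24, 29]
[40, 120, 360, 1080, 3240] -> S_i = 40*3^i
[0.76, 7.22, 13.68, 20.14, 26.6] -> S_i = 0.76 + 6.46*i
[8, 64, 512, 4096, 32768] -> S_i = 8*8^i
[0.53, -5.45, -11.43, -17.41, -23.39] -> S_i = 0.53 + -5.98*i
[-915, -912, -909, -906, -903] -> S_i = -915 + 3*i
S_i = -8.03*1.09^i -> [-8.03, -8.75, -9.54, -10.4, -11.34]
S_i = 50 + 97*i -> [50, 147, 244, 341, 438]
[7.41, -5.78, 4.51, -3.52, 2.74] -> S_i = 7.41*(-0.78)^i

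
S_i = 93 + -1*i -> [93, 92, 91, 90, 89]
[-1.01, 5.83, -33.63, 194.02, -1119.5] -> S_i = -1.01*(-5.77)^i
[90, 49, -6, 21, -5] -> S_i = Random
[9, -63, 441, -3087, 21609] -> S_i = 9*-7^i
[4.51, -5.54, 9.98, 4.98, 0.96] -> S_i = Random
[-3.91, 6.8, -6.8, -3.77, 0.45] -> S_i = Random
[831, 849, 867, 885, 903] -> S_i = 831 + 18*i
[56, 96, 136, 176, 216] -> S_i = 56 + 40*i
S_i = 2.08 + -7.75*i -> [2.08, -5.67, -13.42, -21.17, -28.92]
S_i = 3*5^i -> [3, 15, 75, 375, 1875]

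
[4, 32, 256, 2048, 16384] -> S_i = 4*8^i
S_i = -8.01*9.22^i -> [-8.01, -73.85, -680.92, -6278.06, -57883.69]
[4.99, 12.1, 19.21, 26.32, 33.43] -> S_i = 4.99 + 7.11*i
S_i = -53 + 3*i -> [-53, -50, -47, -44, -41]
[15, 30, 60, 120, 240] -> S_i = 15*2^i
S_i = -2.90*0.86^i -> [-2.9, -2.49, -2.14, -1.84, -1.59]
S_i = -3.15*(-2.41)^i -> [-3.15, 7.59, -18.3, 44.09, -106.26]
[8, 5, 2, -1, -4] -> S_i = 8 + -3*i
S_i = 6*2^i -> [6, 12, 24, 48, 96]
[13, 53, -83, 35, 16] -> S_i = Random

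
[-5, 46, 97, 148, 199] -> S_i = -5 + 51*i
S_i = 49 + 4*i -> [49, 53, 57, 61, 65]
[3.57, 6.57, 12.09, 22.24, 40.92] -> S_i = 3.57*1.84^i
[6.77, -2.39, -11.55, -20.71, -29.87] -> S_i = 6.77 + -9.16*i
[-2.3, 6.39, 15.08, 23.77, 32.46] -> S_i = -2.30 + 8.69*i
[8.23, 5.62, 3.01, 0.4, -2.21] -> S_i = 8.23 + -2.61*i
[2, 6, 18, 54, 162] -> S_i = 2*3^i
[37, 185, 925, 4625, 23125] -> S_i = 37*5^i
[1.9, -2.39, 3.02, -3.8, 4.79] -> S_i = 1.90*(-1.26)^i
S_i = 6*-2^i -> [6, -12, 24, -48, 96]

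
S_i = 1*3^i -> [1, 3, 9, 27, 81]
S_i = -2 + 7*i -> [-2, 5, 12, 19, 26]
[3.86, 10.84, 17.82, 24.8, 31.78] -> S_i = 3.86 + 6.98*i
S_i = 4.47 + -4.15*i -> [4.47, 0.32, -3.83, -7.98, -12.13]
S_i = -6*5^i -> [-6, -30, -150, -750, -3750]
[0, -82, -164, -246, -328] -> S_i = 0 + -82*i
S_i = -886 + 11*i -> [-886, -875, -864, -853, -842]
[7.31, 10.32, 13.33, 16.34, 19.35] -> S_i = 7.31 + 3.01*i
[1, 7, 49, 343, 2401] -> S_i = 1*7^i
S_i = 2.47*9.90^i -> [2.47, 24.45, 242.08, 2396.64, 23726.72]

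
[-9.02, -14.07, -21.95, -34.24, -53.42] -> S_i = -9.02*1.56^i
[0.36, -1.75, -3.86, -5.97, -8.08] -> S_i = 0.36 + -2.11*i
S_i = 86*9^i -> [86, 774, 6966, 62694, 564246]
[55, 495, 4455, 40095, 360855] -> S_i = 55*9^i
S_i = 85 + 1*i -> [85, 86, 87, 88, 89]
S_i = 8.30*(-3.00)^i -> [8.3, -24.9, 74.7, -224.1, 672.3]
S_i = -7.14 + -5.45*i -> [-7.14, -12.59, -18.04, -23.49, -28.94]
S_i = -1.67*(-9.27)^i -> [-1.67, 15.48, -143.51, 1330.32, -12332.05]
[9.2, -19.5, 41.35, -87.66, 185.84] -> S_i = 9.20*(-2.12)^i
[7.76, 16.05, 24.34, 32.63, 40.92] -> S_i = 7.76 + 8.29*i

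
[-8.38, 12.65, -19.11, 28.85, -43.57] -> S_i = -8.38*(-1.51)^i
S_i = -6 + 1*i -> [-6, -5, -4, -3, -2]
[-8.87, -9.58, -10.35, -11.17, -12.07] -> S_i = -8.87*1.08^i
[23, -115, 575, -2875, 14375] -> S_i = 23*-5^i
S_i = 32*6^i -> [32, 192, 1152, 6912, 41472]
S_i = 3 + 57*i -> [3, 60, 117, 174, 231]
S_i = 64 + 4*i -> [64, 68, 72, 76, 80]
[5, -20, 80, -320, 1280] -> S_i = 5*-4^i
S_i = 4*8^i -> [4, 32, 256, 2048, 16384]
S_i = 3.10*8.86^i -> [3.1, 27.47, 243.35, 2156.07, 19102.78]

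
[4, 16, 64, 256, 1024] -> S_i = 4*4^i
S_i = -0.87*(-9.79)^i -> [-0.87, 8.52, -83.38, 816.33, -7991.9]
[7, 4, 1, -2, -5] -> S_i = 7 + -3*i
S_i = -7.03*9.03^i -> [-7.03, -63.48, -573.23, -5176.29, -46741.9]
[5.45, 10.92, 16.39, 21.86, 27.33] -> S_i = 5.45 + 5.47*i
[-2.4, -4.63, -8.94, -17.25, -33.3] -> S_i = -2.40*1.93^i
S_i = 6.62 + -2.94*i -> [6.62, 3.68, 0.74, -2.2, -5.14]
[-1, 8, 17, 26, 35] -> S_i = -1 + 9*i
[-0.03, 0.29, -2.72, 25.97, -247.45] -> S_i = -0.03*(-9.53)^i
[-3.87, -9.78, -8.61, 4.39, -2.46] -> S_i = Random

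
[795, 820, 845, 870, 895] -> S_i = 795 + 25*i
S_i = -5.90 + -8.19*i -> [-5.9, -14.09, -22.28, -30.47, -38.66]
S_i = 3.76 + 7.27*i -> [3.76, 11.03, 18.3, 25.57, 32.84]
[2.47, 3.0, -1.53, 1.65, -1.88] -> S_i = Random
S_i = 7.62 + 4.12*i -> [7.62, 11.74, 15.86, 19.98, 24.1]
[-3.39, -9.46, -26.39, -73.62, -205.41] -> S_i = -3.39*2.79^i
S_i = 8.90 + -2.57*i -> [8.9, 6.33, 3.76, 1.19, -1.38]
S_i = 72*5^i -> [72, 360, 1800, 9000, 45000]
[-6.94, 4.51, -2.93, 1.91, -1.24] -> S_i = -6.94*(-0.65)^i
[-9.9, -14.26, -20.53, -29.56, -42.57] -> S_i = -9.90*1.44^i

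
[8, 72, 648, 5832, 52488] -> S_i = 8*9^i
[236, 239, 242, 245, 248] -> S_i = 236 + 3*i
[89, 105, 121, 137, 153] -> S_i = 89 + 16*i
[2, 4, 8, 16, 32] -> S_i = 2*2^i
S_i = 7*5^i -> [7, 35, 175, 875, 4375]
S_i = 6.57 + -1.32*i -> [6.57, 5.25, 3.93, 2.61, 1.29]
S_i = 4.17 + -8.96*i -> [4.17, -4.79, -13.75, -22.71, -31.67]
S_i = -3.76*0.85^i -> [-3.76, -3.2, -2.72, -2.31, -1.96]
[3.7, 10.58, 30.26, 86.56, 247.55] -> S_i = 3.70*2.86^i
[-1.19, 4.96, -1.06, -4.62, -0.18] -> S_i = Random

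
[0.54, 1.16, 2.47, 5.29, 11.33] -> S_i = 0.54*2.14^i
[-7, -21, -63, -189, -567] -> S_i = -7*3^i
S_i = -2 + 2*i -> [-2, 0, 2, 4, 6]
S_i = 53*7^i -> [53, 371, 2597, 18179, 127253]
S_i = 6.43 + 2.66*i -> [6.43, 9.09, 11.75, 14.41, 17.07]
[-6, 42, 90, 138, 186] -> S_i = -6 + 48*i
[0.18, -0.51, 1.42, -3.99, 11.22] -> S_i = 0.18*(-2.81)^i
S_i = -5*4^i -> [-5, -20, -80, -320, -1280]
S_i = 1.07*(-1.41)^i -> [1.07, -1.51, 2.13, -3.0, 4.23]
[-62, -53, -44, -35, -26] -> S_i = -62 + 9*i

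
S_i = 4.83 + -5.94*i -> [4.83, -1.11, -7.05, -12.99, -18.93]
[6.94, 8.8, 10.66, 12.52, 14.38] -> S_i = 6.94 + 1.86*i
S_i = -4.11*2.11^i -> [-4.11, -8.67, -18.3, -38.61, -81.47]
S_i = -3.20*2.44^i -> [-3.2, -7.81, -19.05, -46.49, -113.43]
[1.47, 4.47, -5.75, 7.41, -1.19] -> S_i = Random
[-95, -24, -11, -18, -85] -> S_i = Random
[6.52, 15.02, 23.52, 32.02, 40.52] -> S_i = 6.52 + 8.50*i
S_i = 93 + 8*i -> [93, 101, 109, 117, 125]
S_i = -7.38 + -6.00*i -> [-7.38, -13.38, -19.38, -25.38, -31.38]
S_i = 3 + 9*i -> [3, 12, 21, 30, 39]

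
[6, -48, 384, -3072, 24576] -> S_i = 6*-8^i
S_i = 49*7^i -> [49, 343, 2401, 16807, 117649]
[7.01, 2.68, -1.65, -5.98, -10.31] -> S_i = 7.01 + -4.33*i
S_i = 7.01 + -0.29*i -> [7.01, 6.72, 6.43, 6.14, 5.85]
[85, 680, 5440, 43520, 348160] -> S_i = 85*8^i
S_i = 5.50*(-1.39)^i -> [5.5, -7.64, 10.63, -14.77, 20.53]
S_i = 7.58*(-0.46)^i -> [7.58, -3.49, 1.6, -0.74, 0.34]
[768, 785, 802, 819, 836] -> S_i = 768 + 17*i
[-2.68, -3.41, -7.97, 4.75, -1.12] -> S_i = Random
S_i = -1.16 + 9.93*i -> [-1.16, 8.77, 18.7, 28.63, 38.56]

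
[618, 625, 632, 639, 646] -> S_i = 618 + 7*i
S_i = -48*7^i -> [-48, -336, -2352, -16464, -115248]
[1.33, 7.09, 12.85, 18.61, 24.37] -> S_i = 1.33 + 5.76*i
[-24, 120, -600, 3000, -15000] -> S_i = -24*-5^i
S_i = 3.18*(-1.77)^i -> [3.18, -5.63, 9.96, -17.63, 31.21]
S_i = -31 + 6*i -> [-31, -25, -19, -13, -7]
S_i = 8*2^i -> [8, 16, 32, 64, 128]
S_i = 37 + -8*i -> [37, 29, 21, 13, 5]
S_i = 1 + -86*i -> [1, -85, -171, -257, -343]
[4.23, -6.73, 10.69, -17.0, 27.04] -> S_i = 4.23*(-1.59)^i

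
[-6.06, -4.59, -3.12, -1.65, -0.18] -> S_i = -6.06 + 1.47*i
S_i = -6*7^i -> [-6, -42, -294, -2058, -14406]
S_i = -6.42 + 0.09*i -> [-6.42, -6.33, -6.24, -6.15, -6.06]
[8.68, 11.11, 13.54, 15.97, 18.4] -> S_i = 8.68 + 2.43*i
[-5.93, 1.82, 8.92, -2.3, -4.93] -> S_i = Random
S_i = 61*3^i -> [61, 183, 549, 1647, 4941]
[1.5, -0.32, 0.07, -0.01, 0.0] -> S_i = 1.50*(-0.21)^i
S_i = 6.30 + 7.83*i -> [6.3, 14.13, 21.96, 29.79, 37.62]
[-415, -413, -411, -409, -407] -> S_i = -415 + 2*i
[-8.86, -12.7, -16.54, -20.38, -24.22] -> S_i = -8.86 + -3.84*i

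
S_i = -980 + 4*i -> [-980, -976, -972, -968, -964]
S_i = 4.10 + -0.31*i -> [4.1, 3.79, 3.48, 3.17, 2.86]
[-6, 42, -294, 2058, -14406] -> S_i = -6*-7^i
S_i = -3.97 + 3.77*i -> [-3.97, -0.2, 3.57, 7.34, 11.11]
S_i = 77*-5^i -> [77, -385, 1925, -9625, 48125]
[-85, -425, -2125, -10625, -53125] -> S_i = -85*5^i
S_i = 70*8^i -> [70, 560, 4480, 35840, 286720]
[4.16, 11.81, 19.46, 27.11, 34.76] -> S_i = 4.16 + 7.65*i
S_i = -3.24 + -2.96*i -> [-3.24, -6.2, -9.16, -12.12, -15.08]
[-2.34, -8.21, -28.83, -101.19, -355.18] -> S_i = -2.34*3.51^i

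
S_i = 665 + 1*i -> [665, 666, 667, 668, 669]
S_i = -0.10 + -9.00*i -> [-0.1, -9.1, -18.1, -27.1, -36.1]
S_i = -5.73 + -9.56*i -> [-5.73, -15.29, -24.85, -34.41, -43.97]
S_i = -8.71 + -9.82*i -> [-8.71, -18.53, -28.35, -38.17, -47.99]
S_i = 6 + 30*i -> [6, 36, 66, 96, 126]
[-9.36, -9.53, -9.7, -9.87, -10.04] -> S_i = -9.36 + -0.17*i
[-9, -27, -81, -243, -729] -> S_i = -9*3^i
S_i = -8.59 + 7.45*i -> [-8.59, -1.14, 6.31, 13.76, 21.21]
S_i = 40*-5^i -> [40, -200, 1000, -5000, 25000]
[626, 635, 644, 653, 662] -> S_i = 626 + 9*i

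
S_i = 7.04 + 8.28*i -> [7.04, 15.32, 23.6, 31.88, 40.16]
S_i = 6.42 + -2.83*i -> [6.42, 3.59, 0.76, -2.07, -4.9]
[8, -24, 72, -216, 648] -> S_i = 8*-3^i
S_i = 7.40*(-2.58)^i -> [7.4, -19.09, 49.26, -127.08, 327.88]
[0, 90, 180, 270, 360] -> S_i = 0 + 90*i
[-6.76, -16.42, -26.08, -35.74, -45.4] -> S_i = -6.76 + -9.66*i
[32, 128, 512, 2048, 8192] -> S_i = 32*4^i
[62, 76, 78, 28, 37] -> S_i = Random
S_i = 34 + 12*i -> [34, 46, 58, 70, 82]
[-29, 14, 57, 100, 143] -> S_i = -29 + 43*i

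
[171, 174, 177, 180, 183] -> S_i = 171 + 3*i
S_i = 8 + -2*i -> [8, 6, 4, 2, 0]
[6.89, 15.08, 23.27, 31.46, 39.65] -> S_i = 6.89 + 8.19*i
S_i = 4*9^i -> [4, 36, 324, 2916, 26244]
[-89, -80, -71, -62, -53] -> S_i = -89 + 9*i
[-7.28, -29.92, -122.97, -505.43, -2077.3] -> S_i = -7.28*4.11^i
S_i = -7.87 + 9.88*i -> [-7.87, 2.01, 11.89, 21.77, 31.65]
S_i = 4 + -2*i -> [4, 2, 0, -2, -4]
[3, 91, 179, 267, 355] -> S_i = 3 + 88*i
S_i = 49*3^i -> [49, 147, 441, 1323, 3969]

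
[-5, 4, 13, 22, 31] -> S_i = -5 + 9*i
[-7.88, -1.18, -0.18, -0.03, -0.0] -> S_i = -7.88*0.15^i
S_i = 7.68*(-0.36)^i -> [7.68, -2.76, 1.0, -0.36, 0.13]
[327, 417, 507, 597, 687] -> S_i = 327 + 90*i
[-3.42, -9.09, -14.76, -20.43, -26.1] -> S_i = -3.42 + -5.67*i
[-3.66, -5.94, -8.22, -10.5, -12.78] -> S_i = -3.66 + -2.28*i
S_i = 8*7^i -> [8, 56, 392, 2744, 19208]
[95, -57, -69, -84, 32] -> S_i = Random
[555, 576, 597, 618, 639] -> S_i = 555 + 21*i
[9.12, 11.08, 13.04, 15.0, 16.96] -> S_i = 9.12 + 1.96*i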